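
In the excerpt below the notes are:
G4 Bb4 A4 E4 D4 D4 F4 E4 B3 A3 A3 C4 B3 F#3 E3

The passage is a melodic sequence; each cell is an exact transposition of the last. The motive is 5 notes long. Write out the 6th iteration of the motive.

With a 5-note motive the entries are G4, D4, A3, each down a 4th from the previous.
Continuing the starts: E3 → B2 → F#2.
Statement 6 starts on F#2 and keeps the same exact contour: F#2 A2 G#2 D#2 C#2.

F#2 A2 G#2 D#2 C#2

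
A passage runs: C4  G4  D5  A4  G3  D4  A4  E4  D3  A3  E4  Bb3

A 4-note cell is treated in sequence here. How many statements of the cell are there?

12 notes in groups of 4 gives 12/4 = 3 statements.
Starts: C4, G3, D3 — each down a 4th.

3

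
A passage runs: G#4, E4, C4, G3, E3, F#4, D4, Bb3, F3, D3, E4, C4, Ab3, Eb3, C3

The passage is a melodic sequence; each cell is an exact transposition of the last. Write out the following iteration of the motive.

Taking 5-note groups, the heads are G#4, F#4, E4: the pattern moves down a 2nd.
From D4 the exact shape gives D4 Bb3 Gb3 Db3 Bb2.

D4 Bb3 Gb3 Db3 Bb2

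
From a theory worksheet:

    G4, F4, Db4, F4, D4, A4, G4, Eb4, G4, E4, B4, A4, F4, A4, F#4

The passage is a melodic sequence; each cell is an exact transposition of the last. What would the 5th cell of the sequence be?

D#5 C#5 A4 C#5 A#4

Taking 5-note groups, the heads are G4, A4, B4: the pattern moves up a 2nd.
Extending up a 2nd: C#5 → D#5.
Statement 5 starts on D#5 and keeps the same exact contour: D#5 C#5 A4 C#5 A#4.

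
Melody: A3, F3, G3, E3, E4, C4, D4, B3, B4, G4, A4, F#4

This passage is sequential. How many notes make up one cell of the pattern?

4

12 notes total. Splitting into 3 groups of 4:
A3 F3 G3 E3 | E4 C4 D4 B3 | B4 G4 A4 F#4
Every group is a transposition up a 5th of the one before; no shorter unit works.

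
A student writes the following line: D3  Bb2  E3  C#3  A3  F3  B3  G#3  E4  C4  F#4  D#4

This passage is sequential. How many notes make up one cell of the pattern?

4

Try groups of 4 (3 cells in 12 notes):
D3 Bb2 E3 C#3 | A3 F3 B3 G#3 | E4 C4 F#4 D#4
Every group is a transposition up a 5th of the one before; no shorter unit works.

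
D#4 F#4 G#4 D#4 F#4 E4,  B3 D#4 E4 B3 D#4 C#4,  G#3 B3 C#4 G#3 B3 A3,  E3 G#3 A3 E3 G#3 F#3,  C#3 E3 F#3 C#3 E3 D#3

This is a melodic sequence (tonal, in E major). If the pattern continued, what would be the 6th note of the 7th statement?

With 6-note cells, note 6 of each statement runs E4, C#4, A3, F#3, D#3.
Carrying that down a 3rd forward: B2 → G#2.

G#2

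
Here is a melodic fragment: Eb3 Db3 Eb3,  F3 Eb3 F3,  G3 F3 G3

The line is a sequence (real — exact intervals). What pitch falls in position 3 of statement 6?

Grouping in 3s, the 3rd note of each cell is Eb3, F3, G3.
Extending up a 2nd: A3 → B3 → C#4.

C#4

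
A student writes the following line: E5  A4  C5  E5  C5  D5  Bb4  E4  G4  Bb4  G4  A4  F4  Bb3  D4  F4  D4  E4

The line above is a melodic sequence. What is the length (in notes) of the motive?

Try groups of 6 (3 cells in 18 notes):
E5 A4 C5 E5 C5 D5 | Bb4 E4 G4 Bb4 G4 A4 | F4 Bb3 D4 F4 D4 E4
Each cell is the previous one down a 4th — so the unit is 6 notes.

6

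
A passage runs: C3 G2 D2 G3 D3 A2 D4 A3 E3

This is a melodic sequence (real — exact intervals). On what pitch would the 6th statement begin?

B5

With a 3-note motive the entries are C3, G3, D4, each up a 5th from the previous.
Extending the heads up a 5th: A4 → E5 → B5.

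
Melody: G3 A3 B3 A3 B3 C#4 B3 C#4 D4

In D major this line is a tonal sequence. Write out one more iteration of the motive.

The 3-note cells begin on G3, A3, B3 — each up a 2nd from the last.
So cell 4 is C#4 D4 E4.

C#4 D4 E4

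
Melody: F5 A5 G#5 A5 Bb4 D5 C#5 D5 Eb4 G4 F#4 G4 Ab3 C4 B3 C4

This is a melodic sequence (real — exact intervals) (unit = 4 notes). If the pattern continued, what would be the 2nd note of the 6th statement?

Bb2

Grouping in 4s, the 2nd note of each cell is A5, D5, G4, C4.
Extending down a 5th: F3 → Bb2.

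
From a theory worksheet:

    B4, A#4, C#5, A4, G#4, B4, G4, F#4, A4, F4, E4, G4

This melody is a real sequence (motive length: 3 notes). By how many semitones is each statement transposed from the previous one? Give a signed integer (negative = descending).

Taking 3-note groups, the heads are B4, A4, G4, F4: the pattern moves down a 2nd.
B4→A4 is 69 − 71 = -2 semitones.

-2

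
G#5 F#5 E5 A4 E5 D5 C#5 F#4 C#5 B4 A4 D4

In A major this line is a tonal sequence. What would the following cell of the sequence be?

Taking 4-note groups, the heads are G#5, E5, C#5: the pattern moves down a 3rd.
So cell 4 is A4 G#4 F#4 B3.

A4 G#4 F#4 B3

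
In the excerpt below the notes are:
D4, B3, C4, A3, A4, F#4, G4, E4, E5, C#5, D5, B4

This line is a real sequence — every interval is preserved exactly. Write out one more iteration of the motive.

B5 G#5 A5 F#5

Unit = 4 notes; the statements start on D4, A4, E5, moving up a 5th each time.
From B5 the exact shape gives B5 G#5 A5 F#5.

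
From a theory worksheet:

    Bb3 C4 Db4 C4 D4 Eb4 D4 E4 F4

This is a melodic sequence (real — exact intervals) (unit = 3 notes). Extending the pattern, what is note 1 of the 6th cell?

With 3-note cells, note 1 of each statement runs Bb3, C4, D4.
Extending up a 2nd: E4 → F#4 → G#4.

G#4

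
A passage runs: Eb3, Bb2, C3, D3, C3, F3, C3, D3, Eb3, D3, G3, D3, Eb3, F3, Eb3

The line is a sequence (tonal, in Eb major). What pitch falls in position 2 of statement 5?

With 5-note cells, note 2 of each statement runs Bb2, C3, D3.
Carrying that up a 2nd forward: Eb3 → F3.

F3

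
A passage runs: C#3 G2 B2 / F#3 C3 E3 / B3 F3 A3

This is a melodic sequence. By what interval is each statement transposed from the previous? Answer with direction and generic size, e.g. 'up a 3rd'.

up a 4th

Taking 3-note groups, the heads are C#3, F#3, B3: the pattern moves up a 4th.
C#3 to F#3 is up a 4th.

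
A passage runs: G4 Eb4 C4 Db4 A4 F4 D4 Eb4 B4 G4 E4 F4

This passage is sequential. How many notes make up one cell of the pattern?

4

12 notes total. Splitting into 3 groups of 4:
G4 Eb4 C4 Db4 | A4 F4 D4 Eb4 | B4 G4 E4 F4
Each cell is the previous one up a 2nd — so the unit is 4 notes.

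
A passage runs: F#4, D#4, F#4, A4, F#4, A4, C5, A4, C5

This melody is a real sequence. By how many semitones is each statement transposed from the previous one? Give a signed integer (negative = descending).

3

With a 3-note motive the entries are F#4, A4, C5, each up a 3rd from the previous.
F#4 to A4 spans +3 semitones.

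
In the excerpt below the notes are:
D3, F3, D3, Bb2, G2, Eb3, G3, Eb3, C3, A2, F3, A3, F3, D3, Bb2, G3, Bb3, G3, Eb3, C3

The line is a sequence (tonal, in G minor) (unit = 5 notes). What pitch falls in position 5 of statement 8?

G3

Grouping in 5s, the 5th note of each cell is G2, A2, Bb2, C3.
Extending up a 2nd: D3 → Eb3 → F3 → G3.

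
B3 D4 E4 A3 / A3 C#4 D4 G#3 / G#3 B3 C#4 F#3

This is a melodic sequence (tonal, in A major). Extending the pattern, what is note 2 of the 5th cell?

Grouping in 4s, the 2nd note of each cell is D4, C#4, B3.
Each moves down a 2nd. Continuing: A3 → G#3.

G#3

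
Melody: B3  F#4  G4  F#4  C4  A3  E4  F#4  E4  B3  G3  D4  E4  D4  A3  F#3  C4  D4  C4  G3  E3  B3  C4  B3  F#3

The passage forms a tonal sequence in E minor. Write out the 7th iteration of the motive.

C3 G3 A3 G3 D3

With a 5-note motive the entries are B3, A3, G3, F#3, E3, each down a 2nd from the previous.
Carrying on: D3 → C3.
Statement 7 starts on C3 and keeps the same diatonic contour: C3 G3 A3 G3 D3.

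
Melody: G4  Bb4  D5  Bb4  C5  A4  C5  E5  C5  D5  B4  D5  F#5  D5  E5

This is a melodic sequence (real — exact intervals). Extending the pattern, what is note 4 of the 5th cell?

F#5

With 5-note cells, note 4 of each statement runs Bb4, C5, D5.
Each moves up a 2nd. Continuing: E5 → F#5.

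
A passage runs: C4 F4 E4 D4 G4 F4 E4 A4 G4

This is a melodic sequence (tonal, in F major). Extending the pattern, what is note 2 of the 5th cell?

The unit is 3 notes. Position-2 pitches of the 3 shown cells: F4, G4, A4.
Extending up a 2nd: Bb4 → C5.

C5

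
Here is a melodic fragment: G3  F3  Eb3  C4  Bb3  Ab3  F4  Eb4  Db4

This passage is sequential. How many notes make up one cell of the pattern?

3

9 notes total. Splitting into 3 groups of 3:
G3 F3 Eb3 | C4 Bb3 Ab3 | F4 Eb4 Db4
That's a consistent up a 4th shift per cell, and no other grouping gives one.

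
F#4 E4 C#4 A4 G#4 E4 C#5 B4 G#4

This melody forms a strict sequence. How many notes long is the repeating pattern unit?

Try groups of 3 (3 cells in 9 notes):
F#4 E4 C#4 | A4 G#4 E4 | C#5 B4 G#4
Each cell is the previous one up a 3rd — so the unit is 3 notes.

3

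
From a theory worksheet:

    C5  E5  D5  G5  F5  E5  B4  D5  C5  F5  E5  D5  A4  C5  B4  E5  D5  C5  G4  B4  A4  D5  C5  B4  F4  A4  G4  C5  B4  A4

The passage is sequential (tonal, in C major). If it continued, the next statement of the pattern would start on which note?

E4

The 6-note cells begin on C5, B4, A4, G4, F4 — each down a 2nd from the last.
The next head, down a 2nd from F4, is E4.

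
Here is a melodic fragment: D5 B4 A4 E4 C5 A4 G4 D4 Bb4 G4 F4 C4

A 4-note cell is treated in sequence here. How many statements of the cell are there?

12 notes in groups of 4 gives 12/4 = 3 statements.
Starts: D5, C5, Bb4 — each down a 2nd.

3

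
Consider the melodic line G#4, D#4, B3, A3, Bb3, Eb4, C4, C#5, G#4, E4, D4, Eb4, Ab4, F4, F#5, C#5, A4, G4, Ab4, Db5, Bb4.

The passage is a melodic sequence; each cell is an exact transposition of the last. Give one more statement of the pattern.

B5 F#5 D5 C5 Db5 Gb5 Eb5

Taking 7-note groups, the heads are G#4, C#5, F#5: the pattern moves up a 4th.
From B5 the exact shape gives B5 F#5 D5 C5 Db5 Gb5 Eb5.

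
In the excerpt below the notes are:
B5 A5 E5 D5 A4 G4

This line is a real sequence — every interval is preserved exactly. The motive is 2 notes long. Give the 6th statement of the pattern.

With a 2-note motive the entries are B5, E5, A4, each down a 5th from the previous.
Extending down a 5th: D4 → G3 → C3.
Statement 6 starts on C3 and keeps the same exact contour: C3 Bb2.

C3 Bb2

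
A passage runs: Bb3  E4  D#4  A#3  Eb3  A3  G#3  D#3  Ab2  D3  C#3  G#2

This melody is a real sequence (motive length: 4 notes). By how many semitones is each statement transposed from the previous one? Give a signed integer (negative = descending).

Unit = 4 notes; the statements start on Bb3, Eb3, Ab2, moving down a 5th each time.
Bb3→Eb3 is 51 − 58 = -7 semitones.

-7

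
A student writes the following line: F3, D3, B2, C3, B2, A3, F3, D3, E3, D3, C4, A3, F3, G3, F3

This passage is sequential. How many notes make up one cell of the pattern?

5

There are 15 notes; a 5-note unit gives 3 cells:
F3 D3 B2 C3 B2 | A3 F3 D3 E3 D3 | C4 A3 F3 G3 F3
Each cell is the previous one up a 3rd — so the unit is 5 notes.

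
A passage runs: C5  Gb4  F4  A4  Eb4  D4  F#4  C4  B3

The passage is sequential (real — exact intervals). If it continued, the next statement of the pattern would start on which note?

Taking 3-note groups, the heads are C5, A4, F#4: the pattern moves down a 3rd.
One more step down a 3rd gives D#4.

D#4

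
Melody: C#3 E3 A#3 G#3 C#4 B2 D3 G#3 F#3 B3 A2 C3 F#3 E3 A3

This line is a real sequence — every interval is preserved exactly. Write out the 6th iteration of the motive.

Eb2 Gb2 C3 Bb2 Eb3

The 5-note cells begin on C#3, B2, A2 — each down a 2nd from the last.
Continuing the starts: G2 → F2 → Eb2.
So cell 6 is Eb2 Gb2 C3 Bb2 Eb3.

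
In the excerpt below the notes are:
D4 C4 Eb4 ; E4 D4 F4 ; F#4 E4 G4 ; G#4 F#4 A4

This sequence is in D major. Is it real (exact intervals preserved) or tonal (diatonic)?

Each cell has the same semitone pattern (-2, 3) — intervals are preserved exactly.
And C4 lies outside D major, so the sequence is real rather than tonal.

real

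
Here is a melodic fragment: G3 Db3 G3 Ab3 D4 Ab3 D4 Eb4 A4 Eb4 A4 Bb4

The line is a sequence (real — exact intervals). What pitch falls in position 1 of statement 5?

With 4-note cells, note 1 of each statement runs G3, D4, A4.
Extending up a 5th: E5 → B5.

B5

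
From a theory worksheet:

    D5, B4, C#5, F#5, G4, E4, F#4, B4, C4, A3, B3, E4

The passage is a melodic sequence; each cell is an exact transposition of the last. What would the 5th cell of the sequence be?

Bb2 G2 A2 D3

Taking 4-note groups, the heads are D5, G4, C4: the pattern moves down a 5th.
Extending down a 5th: F3 → Bb2.
Statement 5 starts on Bb2 and keeps the same exact contour: Bb2 G2 A2 D3.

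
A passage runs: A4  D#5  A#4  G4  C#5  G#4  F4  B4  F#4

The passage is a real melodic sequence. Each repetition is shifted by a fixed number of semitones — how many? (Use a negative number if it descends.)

Taking 3-note groups, the heads are A4, G4, F4: the pattern moves down a 2nd.
A4→G4 is 67 − 69 = -2 semitones.

-2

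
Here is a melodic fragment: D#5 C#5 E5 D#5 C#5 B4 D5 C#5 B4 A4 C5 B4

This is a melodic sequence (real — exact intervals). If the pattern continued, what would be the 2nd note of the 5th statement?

F4

The unit is 4 notes. Position-2 pitches of the 3 shown cells: C#5, B4, A4.
Carrying that down a 2nd forward: G4 → F4.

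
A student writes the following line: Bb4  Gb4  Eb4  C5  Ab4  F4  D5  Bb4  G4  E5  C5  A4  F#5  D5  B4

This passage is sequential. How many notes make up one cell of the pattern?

3

15 notes total. Splitting into 5 groups of 3:
Bb4 Gb4 Eb4 | C5 Ab4 F4 | D5 Bb4 G4 | E5 C5 A4 | F#5 D5 B4
Each cell is the previous one up a 2nd — so the unit is 3 notes.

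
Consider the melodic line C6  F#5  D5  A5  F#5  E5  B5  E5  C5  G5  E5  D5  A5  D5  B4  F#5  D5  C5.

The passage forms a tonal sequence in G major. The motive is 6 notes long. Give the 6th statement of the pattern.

E5 A4 F#4 C5 A4 G4

With a 6-note motive the entries are C6, B5, A5, each down a 2nd from the previous.
Extending down a 2nd: G5 → F#5 → E5.
From E5 the diatonic shape gives E5 A4 F#4 C5 A4 G4.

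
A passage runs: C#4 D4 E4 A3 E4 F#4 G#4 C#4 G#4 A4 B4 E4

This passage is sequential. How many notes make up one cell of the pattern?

There are 12 notes; a 4-note unit gives 3 cells:
C#4 D4 E4 A3 | E4 F#4 G#4 C#4 | G#4 A4 B4 E4
Every group is a transposition up a 3rd of the one before; no shorter unit works.

4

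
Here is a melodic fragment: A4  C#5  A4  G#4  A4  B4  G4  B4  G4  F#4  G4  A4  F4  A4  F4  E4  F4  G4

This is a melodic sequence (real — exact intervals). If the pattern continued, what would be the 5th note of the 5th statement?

The unit is 6 notes. Position-5 pitches of the 3 shown cells: A4, G4, F4.
Carrying that down a 2nd forward: Eb4 → Db4.

Db4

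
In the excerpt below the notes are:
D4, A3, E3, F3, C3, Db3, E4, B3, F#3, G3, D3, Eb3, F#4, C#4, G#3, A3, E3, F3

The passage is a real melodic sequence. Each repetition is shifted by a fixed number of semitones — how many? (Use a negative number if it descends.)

Unit = 6 notes; the statements start on D4, E4, F#4, moving up a 2nd each time.
D4 to E4 spans +2 semitones.

2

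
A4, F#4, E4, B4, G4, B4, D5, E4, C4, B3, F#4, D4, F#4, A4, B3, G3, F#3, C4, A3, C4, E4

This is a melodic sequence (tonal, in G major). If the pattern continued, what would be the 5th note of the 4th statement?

Grouping in 7s, the 5th note of each cell is G4, D4, A3.
Each moves down a 4th; the next is E3.

E3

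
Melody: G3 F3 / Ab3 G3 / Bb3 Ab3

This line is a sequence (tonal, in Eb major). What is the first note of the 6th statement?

Eb4

With a 2-note motive the entries are G3, Ab3, Bb3, each up a 2nd from the previous.
Extending the heads up a 2nd: C4 → D4 → Eb4.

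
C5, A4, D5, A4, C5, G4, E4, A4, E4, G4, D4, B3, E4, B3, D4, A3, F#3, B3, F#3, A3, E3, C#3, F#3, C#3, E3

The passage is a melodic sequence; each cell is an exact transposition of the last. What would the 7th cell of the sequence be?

F#2 D#2 G#2 D#2 F#2

Taking 5-note groups, the heads are C5, G4, D4, A3, E3: the pattern moves down a 4th.
Carrying on: B2 → F#2.
Statement 7 starts on F#2 and keeps the same exact contour: F#2 D#2 G#2 D#2 F#2.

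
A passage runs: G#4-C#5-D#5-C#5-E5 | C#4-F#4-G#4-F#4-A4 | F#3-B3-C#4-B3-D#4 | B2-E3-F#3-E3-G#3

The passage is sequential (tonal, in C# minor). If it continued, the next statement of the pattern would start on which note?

E2

The 5-note cells begin on G#4, C#4, F#3, B2 — each down a 5th from the last.
One more step down a 5th gives E2.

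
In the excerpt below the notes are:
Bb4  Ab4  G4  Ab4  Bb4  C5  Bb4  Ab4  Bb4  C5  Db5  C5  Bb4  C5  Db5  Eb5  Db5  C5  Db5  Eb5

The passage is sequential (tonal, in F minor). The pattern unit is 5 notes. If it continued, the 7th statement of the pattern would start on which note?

The 5-note cells begin on Bb4, C5, Db5, Eb5 — each up a 2nd from the last.
Extending the heads up a 2nd: F5 → G5 → Ab5.

Ab5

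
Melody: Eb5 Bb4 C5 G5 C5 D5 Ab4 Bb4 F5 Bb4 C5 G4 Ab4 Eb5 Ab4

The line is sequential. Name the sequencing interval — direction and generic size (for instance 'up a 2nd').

The 5-note cells begin on Eb5, D5, C5 — each down a 2nd from the last.
Eb5 to D5 is down a 2nd.

down a 2nd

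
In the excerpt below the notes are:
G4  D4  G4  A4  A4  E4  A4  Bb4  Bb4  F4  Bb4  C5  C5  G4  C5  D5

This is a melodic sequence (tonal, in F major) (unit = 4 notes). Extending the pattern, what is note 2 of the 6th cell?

Grouping in 4s, the 2nd note of each cell is D4, E4, F4, G4.
Extending up a 2nd: A4 → Bb4.

Bb4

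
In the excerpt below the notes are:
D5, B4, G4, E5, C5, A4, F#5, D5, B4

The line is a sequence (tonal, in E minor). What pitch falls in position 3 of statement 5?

D5

With 3-note cells, note 3 of each statement runs G4, A4, B4.
Extending up a 2nd: C5 → D5.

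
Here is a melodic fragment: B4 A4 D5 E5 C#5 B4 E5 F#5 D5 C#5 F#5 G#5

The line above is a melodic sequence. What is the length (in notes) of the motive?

Try groups of 4 (3 cells in 12 notes):
B4 A4 D5 E5 | C#5 B4 E5 F#5 | D5 C#5 F#5 G#5
Every group is a transposition up a 2nd of the one before; no shorter unit works.

4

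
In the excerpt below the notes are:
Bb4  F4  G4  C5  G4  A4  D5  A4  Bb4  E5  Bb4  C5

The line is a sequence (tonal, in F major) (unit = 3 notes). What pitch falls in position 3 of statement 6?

With 3-note cells, note 3 of each statement runs G4, A4, Bb4, C5.
Extending up a 2nd: D5 → E5.

E5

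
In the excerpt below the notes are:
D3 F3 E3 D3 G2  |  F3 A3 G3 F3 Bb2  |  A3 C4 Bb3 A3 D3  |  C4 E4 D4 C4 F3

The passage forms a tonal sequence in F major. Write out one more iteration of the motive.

Taking 5-note groups, the heads are D3, F3, A3, C4: the pattern moves up a 3rd.
So cell 5 is E4 G4 F4 E4 A3.

E4 G4 F4 E4 A3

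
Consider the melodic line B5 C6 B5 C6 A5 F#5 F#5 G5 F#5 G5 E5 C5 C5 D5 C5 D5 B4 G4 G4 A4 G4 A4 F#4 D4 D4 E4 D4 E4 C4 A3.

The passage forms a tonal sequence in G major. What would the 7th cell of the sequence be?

E3 F#3 E3 F#3 D3 B2

Taking 6-note groups, the heads are B5, F#5, C5, G4, D4: the pattern moves down a 4th.
Extending down a 4th: A3 → E3.
So cell 7 is E3 F#3 E3 F#3 D3 B2.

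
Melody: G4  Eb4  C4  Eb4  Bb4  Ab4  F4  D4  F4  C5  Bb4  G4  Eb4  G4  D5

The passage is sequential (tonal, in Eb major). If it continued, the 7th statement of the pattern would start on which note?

Unit = 5 notes; the statements start on G4, Ab4, Bb4, moving up a 2nd each time.
Extending the heads up a 2nd: C5 → D5 → Eb5 → F5.

F5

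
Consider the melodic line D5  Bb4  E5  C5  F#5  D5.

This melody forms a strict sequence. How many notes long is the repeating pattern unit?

Try groups of 2 (3 cells in 6 notes):
D5 Bb4 | E5 C5 | F#5 D5
That's a consistent up a 2nd shift per cell, and no other grouping gives one.

2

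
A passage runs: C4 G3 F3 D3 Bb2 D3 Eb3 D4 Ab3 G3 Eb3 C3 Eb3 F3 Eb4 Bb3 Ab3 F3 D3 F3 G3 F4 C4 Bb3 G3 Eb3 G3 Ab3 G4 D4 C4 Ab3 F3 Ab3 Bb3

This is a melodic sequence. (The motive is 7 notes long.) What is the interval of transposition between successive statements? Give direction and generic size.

The 7-note cells begin on C4, D4, Eb4, F4, G4 — each up a 2nd from the last.
C4 to D4 is up a 2nd.

up a 2nd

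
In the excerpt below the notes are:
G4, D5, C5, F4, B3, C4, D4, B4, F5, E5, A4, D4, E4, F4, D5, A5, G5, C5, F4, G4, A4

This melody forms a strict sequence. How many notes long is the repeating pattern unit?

7

21 notes total. Splitting into 3 groups of 7:
G4 D5 C5 F4 B3 C4 D4 | B4 F5 E5 A4 D4 E4 F4 | D5 A5 G5 C5 F4 G4 A4
Each cell is the previous one up a 3rd — so the unit is 7 notes.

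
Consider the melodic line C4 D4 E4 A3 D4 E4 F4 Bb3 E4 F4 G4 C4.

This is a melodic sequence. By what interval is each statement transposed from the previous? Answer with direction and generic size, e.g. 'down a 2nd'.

Taking 4-note groups, the heads are C4, D4, E4: the pattern moves up a 2nd.
From C4 to D4: up a 2nd.

up a 2nd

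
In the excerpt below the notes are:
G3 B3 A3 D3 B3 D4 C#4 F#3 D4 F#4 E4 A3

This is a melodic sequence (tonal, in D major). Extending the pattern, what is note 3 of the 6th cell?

With 4-note cells, note 3 of each statement runs A3, C#4, E4.
Carrying that up a 3rd forward: G4 → B4 → D5.

D5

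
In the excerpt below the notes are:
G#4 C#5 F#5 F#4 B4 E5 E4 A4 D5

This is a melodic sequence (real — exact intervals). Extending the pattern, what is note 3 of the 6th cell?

Ab4

With 3-note cells, note 3 of each statement runs F#5, E5, D5.
Each moves down a 2nd. Continuing: C5 → Bb4 → Ab4.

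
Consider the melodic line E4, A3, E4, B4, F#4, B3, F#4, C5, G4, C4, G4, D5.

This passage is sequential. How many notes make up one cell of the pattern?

4

Try groups of 4 (3 cells in 12 notes):
E4 A3 E4 B4 | F#4 B3 F#4 C5 | G4 C4 G4 D5
Every group is a transposition up a 2nd of the one before; no shorter unit works.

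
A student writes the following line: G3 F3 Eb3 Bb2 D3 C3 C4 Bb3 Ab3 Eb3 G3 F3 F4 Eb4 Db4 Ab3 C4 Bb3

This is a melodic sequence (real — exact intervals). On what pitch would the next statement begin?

Bb4

Unit = 6 notes; the statements start on G3, C4, F4, moving up a 4th each time.
The next head, up a 4th from F4, is Bb4.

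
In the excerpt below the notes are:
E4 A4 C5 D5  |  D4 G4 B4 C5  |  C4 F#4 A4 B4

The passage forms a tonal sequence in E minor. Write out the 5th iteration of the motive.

A3 D4 F#4 G4

With a 4-note motive the entries are E4, D4, C4, each down a 2nd from the previous.
Continuing the starts: B3 → A3.
From A3 the diatonic shape gives A3 D4 F#4 G4.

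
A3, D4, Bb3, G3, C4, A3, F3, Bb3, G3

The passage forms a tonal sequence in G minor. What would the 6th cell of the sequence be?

C3 F3 D3

The 3-note cells begin on A3, G3, F3 — each down a 2nd from the last.
Extending down a 2nd: Eb3 → D3 → C3.
Statement 6 starts on C3 and keeps the same diatonic contour: C3 F3 D3.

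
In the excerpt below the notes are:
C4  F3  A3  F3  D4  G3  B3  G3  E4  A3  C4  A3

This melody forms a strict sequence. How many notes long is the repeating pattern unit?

4

Try groups of 4 (3 cells in 12 notes):
C4 F3 A3 F3 | D4 G3 B3 G3 | E4 A3 C4 A3
That's a consistent up a 2nd shift per cell, and no other grouping gives one.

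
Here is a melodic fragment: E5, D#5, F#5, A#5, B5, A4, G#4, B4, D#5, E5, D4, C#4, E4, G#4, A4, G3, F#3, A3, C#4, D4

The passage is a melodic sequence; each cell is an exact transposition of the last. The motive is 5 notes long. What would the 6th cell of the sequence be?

With a 5-note motive the entries are E5, A4, D4, G3, each down a 5th from the previous.
Continuing the starts: C3 → F2.
From F2 the exact shape gives F2 E2 G2 B2 C3.

F2 E2 G2 B2 C3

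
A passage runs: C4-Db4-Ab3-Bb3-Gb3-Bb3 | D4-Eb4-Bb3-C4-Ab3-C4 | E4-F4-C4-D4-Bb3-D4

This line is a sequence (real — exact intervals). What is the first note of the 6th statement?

A#4

With a 6-note motive the entries are C4, D4, E4, each up a 2nd from the previous.
Continuing: F#4 → G#4 → A#4. Statement 6 starts on A#4.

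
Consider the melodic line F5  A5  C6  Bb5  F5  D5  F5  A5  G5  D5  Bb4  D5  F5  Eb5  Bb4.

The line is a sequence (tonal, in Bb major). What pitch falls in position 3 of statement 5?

Bb4

Grouping in 5s, the 3rd note of each cell is C6, A5, F5.
Each moves down a 3rd. Continuing: D5 → Bb4.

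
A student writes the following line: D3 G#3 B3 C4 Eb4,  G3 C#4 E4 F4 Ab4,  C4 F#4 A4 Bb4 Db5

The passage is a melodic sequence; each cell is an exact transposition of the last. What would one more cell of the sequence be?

F4 B4 D5 Eb5 Gb5

Taking 5-note groups, the heads are D3, G3, C4: the pattern moves up a 4th.
From F4 the exact shape gives F4 B4 D5 Eb5 Gb5.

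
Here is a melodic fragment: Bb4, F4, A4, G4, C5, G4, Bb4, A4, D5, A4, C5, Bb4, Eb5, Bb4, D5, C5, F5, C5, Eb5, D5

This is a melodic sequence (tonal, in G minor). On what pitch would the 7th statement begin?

A5

The 4-note cells begin on Bb4, C5, D5, Eb5, F5 — each up a 2nd from the last.
Continuing: G5 → A5. Statement 7 starts on A5.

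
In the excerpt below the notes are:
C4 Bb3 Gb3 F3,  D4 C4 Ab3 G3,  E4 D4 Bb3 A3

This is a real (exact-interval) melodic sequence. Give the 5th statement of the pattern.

Taking 4-note groups, the heads are C4, D4, E4: the pattern moves up a 2nd.
Extending up a 2nd: F#4 → G#4.
So cell 5 is G#4 F#4 D4 C#4.

G#4 F#4 D4 C#4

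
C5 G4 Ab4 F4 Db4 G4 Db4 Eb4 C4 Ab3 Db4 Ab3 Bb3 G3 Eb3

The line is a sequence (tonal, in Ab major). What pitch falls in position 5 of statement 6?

Grouping in 5s, the 5th note of each cell is Db4, Ab3, Eb3.
Extending down a 4th: Bb2 → F2 → C2.

C2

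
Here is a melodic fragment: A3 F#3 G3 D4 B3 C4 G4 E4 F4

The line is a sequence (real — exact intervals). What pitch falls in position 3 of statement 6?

Grouping in 3s, the 3rd note of each cell is G3, C4, F4.
Extending up a 4th: Bb4 → Eb5 → Ab5.

Ab5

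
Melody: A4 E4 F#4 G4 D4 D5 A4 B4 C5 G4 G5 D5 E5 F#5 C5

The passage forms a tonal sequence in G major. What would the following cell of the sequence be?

C6 G5 A5 B5 F#5

With a 5-note motive the entries are A4, D5, G5, each up a 4th from the previous.
So cell 4 is C6 G5 A5 B5 F#5.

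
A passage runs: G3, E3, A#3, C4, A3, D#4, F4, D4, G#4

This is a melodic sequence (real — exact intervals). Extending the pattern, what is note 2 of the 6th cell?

F5

With 3-note cells, note 2 of each statement runs E3, A3, D4.
Extending up a 4th: G4 → C5 → F5.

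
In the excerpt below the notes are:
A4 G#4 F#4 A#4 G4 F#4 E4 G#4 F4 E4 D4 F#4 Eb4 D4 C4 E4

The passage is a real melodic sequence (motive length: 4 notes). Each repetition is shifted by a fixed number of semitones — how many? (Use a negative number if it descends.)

-2

Taking 4-note groups, the heads are A4, G4, F4, Eb4: the pattern moves down a 2nd.
A4 to G4 spans -2 semitones.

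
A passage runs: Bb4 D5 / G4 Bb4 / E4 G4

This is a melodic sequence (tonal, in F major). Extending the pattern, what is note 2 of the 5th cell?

The unit is 2 notes. Position-2 pitches of the 3 shown cells: D5, Bb4, G4.
Each moves down a 3rd. Continuing: E4 → C4.

C4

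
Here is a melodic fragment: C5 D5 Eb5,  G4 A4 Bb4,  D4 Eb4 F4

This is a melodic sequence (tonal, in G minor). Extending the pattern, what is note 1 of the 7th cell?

F2

With 3-note cells, note 1 of each statement runs C5, G4, D4.
Extending down a 4th: A3 → Eb3 → Bb2 → F2.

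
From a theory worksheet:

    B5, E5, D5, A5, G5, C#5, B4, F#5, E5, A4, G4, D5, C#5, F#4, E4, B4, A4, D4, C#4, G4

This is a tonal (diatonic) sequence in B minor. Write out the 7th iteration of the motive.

D4 G3 F#3 C#4

With a 4-note motive the entries are B5, G5, E5, C#5, A4, each down a 3rd from the previous.
Extending down a 3rd: F#4 → D4.
Statement 7 starts on D4 and keeps the same diatonic contour: D4 G3 F#3 C#4.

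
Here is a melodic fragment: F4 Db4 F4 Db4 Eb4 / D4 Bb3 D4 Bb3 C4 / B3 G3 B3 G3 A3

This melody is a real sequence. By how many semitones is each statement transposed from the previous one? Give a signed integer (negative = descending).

-3

With a 5-note motive the entries are F4, D4, B3, each down a 3rd from the previous.
F4→D4 is 62 − 65 = -3 semitones.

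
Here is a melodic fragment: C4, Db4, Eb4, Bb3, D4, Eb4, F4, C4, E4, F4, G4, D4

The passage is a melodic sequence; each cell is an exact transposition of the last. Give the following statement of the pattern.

The 4-note cells begin on C4, D4, E4 — each up a 2nd from the last.
Statement 4 starts on F#4 and keeps the same exact contour: F#4 G4 A4 E4.

F#4 G4 A4 E4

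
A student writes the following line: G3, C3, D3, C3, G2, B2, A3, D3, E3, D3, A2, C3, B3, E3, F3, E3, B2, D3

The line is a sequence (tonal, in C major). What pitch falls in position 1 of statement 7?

F4

The unit is 6 notes. Position-1 pitches of the 3 shown cells: G3, A3, B3.
Extending up a 2nd: C4 → D4 → E4 → F4.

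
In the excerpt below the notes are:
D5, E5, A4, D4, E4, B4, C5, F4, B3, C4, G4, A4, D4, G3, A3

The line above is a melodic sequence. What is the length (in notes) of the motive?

15 notes total. Splitting into 3 groups of 5:
D5 E5 A4 D4 E4 | B4 C5 F4 B3 C4 | G4 A4 D4 G3 A3
That's a consistent down a 3rd shift per cell, and no other grouping gives one.

5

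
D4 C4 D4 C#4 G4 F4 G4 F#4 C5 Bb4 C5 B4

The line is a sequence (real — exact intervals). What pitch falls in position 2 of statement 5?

Ab5

With 4-note cells, note 2 of each statement runs C4, F4, Bb4.
Carrying that up a 4th forward: Eb5 → Ab5.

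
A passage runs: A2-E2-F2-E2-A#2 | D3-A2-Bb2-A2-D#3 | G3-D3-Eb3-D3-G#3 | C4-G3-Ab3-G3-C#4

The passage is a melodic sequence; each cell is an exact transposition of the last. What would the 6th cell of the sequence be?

Bb4 F4 Gb4 F4 B4

With a 5-note motive the entries are A2, D3, G3, C4, each up a 4th from the previous.
Continuing the starts: F4 → Bb4.
So cell 6 is Bb4 F4 Gb4 F4 B4.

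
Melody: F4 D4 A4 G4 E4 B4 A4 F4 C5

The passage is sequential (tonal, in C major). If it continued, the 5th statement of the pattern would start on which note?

C5

Taking 3-note groups, the heads are F4, G4, A4: the pattern moves up a 2nd.
Extending the heads up a 2nd: B4 → C5.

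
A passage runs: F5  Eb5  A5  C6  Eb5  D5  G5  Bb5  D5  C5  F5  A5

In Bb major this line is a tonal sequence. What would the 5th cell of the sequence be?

Bb4 A4 D5 F5

With a 4-note motive the entries are F5, Eb5, D5, each down a 2nd from the previous.
Carrying on: C5 → Bb4.
So cell 5 is Bb4 A4 D5 F5.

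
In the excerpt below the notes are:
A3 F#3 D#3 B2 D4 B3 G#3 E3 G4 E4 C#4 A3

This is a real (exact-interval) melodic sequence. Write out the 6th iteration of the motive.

The 4-note cells begin on A3, D4, G4 — each up a 4th from the last.
Carrying on: C5 → F5 → Bb5.
So cell 6 is Bb5 G5 E5 C5.

Bb5 G5 E5 C5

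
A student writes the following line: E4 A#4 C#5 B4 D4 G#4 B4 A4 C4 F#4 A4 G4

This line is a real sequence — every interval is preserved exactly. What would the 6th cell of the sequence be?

Gb3 C4 Eb4 Db4

Taking 4-note groups, the heads are E4, D4, C4: the pattern moves down a 2nd.
Continuing the starts: Bb3 → Ab3 → Gb3.
So cell 6 is Gb3 C4 Eb4 Db4.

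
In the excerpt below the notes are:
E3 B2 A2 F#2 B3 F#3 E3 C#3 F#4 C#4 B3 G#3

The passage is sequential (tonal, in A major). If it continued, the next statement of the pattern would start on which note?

The 4-note cells begin on E3, B3, F#4 — each up a 5th from the last.
One more step up a 5th gives C#5.

C#5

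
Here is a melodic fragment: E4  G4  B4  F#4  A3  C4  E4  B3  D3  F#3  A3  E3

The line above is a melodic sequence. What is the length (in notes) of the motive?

There are 12 notes; a 4-note unit gives 3 cells:
E4 G4 B4 F#4 | A3 C4 E4 B3 | D3 F#3 A3 E3
Every group is a transposition down a 5th of the one before; no shorter unit works.

4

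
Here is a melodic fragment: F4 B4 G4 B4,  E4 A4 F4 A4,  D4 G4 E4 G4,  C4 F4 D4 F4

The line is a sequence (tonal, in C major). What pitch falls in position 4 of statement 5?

The unit is 4 notes. Position-4 pitches of the 4 shown cells: B4, A4, G4, F4.
From F4, down a 2nd gives E4.

E4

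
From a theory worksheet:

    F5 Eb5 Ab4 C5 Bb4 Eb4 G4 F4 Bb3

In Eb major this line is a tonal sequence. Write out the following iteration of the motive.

With a 3-note motive the entries are F5, C5, G4, each down a 4th from the previous.
Statement 4 starts on D4 and keeps the same diatonic contour: D4 C4 F3.

D4 C4 F3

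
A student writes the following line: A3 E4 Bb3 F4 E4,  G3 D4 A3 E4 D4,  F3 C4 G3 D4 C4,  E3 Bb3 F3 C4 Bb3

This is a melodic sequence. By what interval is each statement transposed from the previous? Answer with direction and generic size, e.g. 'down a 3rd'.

With a 5-note motive the entries are A3, G3, F3, E3, each down a 2nd from the previous.
A3 to G3 is down a 2nd.

down a 2nd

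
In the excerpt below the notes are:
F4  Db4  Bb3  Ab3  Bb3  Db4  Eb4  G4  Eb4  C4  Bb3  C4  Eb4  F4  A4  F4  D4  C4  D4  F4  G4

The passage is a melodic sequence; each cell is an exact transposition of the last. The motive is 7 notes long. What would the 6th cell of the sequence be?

D#5 B4 G#4 F#4 G#4 B4 C#5

Taking 7-note groups, the heads are F4, G4, A4: the pattern moves up a 2nd.
Continuing the starts: B4 → C#5 → D#5.
From D#5 the exact shape gives D#5 B4 G#4 F#4 G#4 B4 C#5.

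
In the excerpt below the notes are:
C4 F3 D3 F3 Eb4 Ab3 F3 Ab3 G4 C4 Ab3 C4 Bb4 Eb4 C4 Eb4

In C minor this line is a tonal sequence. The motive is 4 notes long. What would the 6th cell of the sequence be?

F5 Bb4 G4 Bb4

Taking 4-note groups, the heads are C4, Eb4, G4, Bb4: the pattern moves up a 3rd.
Continuing the starts: D5 → F5.
From F5 the diatonic shape gives F5 Bb4 G4 Bb4.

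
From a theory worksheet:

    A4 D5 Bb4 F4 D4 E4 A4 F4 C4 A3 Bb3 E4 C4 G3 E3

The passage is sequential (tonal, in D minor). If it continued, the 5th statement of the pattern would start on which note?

With a 5-note motive the entries are A4, E4, Bb3, each down a 4th from the previous.
Continuing: F3 → C3. Statement 5 starts on C3.

C3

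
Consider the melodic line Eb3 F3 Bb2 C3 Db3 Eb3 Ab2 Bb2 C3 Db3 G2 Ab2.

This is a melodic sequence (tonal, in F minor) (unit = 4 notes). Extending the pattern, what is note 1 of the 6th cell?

G2

Grouping in 4s, the 1st note of each cell is Eb3, Db3, C3.
Extending down a 2nd: Bb2 → Ab2 → G2.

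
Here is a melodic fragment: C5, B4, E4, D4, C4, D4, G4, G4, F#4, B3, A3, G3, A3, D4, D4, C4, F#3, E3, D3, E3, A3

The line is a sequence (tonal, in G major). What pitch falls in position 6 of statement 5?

F#2

The unit is 7 notes. Position-6 pitches of the 3 shown cells: D4, A3, E3.
Extending down a 4th: B2 → F#2.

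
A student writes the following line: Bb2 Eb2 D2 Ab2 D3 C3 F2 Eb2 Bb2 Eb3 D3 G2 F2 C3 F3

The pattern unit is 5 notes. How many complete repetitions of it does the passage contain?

3

15 notes in groups of 5 gives 15/5 = 3 statements.
Starts: Bb2, C3, D3 — each up a 2nd.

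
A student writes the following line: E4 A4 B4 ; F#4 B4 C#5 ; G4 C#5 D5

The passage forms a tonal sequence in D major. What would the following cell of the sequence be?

A4 D5 E5

With a 3-note motive the entries are E4, F#4, G4, each up a 2nd from the previous.
From A4 the diatonic shape gives A4 D5 E5.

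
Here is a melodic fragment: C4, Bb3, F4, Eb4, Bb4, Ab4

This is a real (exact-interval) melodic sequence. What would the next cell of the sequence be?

The 2-note cells begin on C4, F4, Bb4 — each up a 4th from the last.
From Eb5 the exact shape gives Eb5 Db5.

Eb5 Db5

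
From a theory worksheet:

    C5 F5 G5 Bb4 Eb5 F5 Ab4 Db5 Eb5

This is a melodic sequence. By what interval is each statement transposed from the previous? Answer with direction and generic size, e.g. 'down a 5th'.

down a 2nd

The 3-note cells begin on C5, Bb4, Ab4 — each down a 2nd from the last.
C5 to Bb4 is down a 2nd.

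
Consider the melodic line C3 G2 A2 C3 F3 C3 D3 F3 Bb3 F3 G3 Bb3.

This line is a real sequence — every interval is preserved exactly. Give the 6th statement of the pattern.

With a 4-note motive the entries are C3, F3, Bb3, each up a 4th from the previous.
Extending up a 4th: Eb4 → Ab4 → Db5.
Statement 6 starts on Db5 and keeps the same exact contour: Db5 Ab4 Bb4 Db5.

Db5 Ab4 Bb4 Db5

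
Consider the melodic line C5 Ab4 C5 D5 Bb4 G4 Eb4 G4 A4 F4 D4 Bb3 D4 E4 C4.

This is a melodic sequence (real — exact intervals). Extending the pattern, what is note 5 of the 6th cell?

Grouping in 5s, the 5th note of each cell is Bb4, F4, C4.
Carrying that down a 4th forward: G3 → D3 → A2.

A2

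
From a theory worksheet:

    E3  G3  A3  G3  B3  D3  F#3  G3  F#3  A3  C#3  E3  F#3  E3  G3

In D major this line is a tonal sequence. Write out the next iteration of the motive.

With a 5-note motive the entries are E3, D3, C#3, each down a 2nd from the previous.
Statement 4 starts on B2 and keeps the same diatonic contour: B2 D3 E3 D3 F#3.

B2 D3 E3 D3 F#3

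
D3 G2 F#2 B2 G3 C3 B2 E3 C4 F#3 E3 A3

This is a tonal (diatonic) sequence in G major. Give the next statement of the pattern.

F#4 B3 A3 D4

Taking 4-note groups, the heads are D3, G3, C4: the pattern moves up a 4th.
So cell 4 is F#4 B3 A3 D4.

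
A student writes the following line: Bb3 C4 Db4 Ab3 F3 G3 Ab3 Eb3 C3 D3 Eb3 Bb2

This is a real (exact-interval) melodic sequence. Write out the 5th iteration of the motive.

D2 E2 F2 C2

Taking 4-note groups, the heads are Bb3, F3, C3: the pattern moves down a 4th.
Continuing the starts: G2 → D2.
From D2 the exact shape gives D2 E2 F2 C2.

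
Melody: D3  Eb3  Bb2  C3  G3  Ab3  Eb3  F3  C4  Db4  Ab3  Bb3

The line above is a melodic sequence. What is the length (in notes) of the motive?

There are 12 notes; a 4-note unit gives 3 cells:
D3 Eb3 Bb2 C3 | G3 Ab3 Eb3 F3 | C4 Db4 Ab3 Bb3
That's a consistent up a 4th shift per cell, and no other grouping gives one.

4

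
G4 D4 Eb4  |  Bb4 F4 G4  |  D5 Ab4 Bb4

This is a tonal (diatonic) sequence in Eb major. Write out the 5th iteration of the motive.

With a 3-note motive the entries are G4, Bb4, D5, each up a 3rd from the previous.
Extending up a 3rd: F5 → Ab5.
From Ab5 the diatonic shape gives Ab5 Eb5 F5.

Ab5 Eb5 F5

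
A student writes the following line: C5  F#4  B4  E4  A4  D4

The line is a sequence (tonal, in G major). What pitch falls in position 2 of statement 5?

The unit is 2 notes. Position-2 pitches of the 3 shown cells: F#4, E4, D4.
Extending down a 2nd: C4 → B3.

B3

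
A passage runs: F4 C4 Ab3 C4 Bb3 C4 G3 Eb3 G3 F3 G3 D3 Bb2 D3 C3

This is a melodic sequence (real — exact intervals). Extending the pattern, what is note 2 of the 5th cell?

Grouping in 5s, the 2nd note of each cell is C4, G3, D3.
Each moves down a 4th. Continuing: A2 → E2.

E2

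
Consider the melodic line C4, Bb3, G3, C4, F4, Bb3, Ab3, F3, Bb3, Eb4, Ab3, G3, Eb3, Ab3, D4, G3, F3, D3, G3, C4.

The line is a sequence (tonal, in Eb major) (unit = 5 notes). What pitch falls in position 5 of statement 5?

Grouping in 5s, the 5th note of each cell is F4, Eb4, D4, C4.
Each moves down a 2nd; the next is Bb3.

Bb3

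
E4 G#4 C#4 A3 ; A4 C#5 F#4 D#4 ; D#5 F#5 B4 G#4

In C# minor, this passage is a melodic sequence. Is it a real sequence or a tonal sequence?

Every note is diatonic to C# minor.
Cell 1 has -4 semitones from note 3 to 4, but cell 2 has -3 — the interval quality changes while the contour stays the same, which is the hallmark of a tonal sequence.

tonal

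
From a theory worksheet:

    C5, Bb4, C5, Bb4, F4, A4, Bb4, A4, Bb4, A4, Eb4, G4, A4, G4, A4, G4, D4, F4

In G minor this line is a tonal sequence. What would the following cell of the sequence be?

G4 F4 G4 F4 C4 Eb4

Taking 6-note groups, the heads are C5, Bb4, A4: the pattern moves down a 2nd.
So cell 4 is G4 F4 G4 F4 C4 Eb4.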